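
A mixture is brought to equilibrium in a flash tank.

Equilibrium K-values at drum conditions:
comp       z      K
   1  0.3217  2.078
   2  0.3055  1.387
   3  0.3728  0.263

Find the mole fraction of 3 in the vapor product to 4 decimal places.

Material balance + equilibrium reduce to Σ zᵢ(Kᵢ−1)/(1+ψ(Kᵢ−1)) = 0.
Feasibility: ΣzᵢKᵢ = 1.1903, Σzᵢ/Kᵢ = 1.7926 — both > 1, two phases present.
Newton iteration, ψ⁰ = 0.68:
  ψ = 0.6800: g = -0.25708, g' = -0.9669 → ψ = 0.4141
  ψ = 0.4141: g = -0.05379, g' = -0.6321 → ψ = 0.3290
  ψ = 0.3290: g = -0.00184, g' = -0.5926 → ψ = 0.3259
Converged at ψ = 0.3259.
Compositions from xᵢ = zᵢ/(1+ψ(Kᵢ−1)), yᵢ = Kᵢxᵢ:
  1: x = 0.2381, y = 0.4947
  2: x = 0.2713, y = 0.3763
  3: x = 0.4907, y = 0.1290

y_3 = 0.1290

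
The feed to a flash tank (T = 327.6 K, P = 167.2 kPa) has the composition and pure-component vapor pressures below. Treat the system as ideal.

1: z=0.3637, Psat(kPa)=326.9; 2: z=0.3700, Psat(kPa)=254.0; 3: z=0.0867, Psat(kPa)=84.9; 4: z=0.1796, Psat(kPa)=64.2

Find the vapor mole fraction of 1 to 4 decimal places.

y_1 = 0.3850

Raoult's law: Kᵢ = Pᵢˢᵃᵗ/P = Pᵢˢᵃᵗ/167.2.
  K_1 = 326.9/167.2 = 1.955144, K_2 = 254.0/167.2 = 1.519139, K_3 = 84.9/167.2 = 0.507775, K_4 = 64.2/167.2 = 0.383971
Material balance + equilibrium reduce to Σ zᵢ(Kᵢ−1)/(1+V/F(Kᵢ−1)) = 0.
Feasibility: ΣzᵢKᵢ = 1.3862, Σzᵢ/Kᵢ = 1.0681 — both > 1, two phases present.
Iterate (Newton) starting at V/F = 0.5:
  V/F = 0.5000: g = 0.17111, g' = -0.3941 → V/F = 0.9341
  V/F = 0.9341: g = -0.02668, g' = -0.5880 → V/F = 0.8888
  V/F = 0.8888: g = -0.00106, g' = -0.5430 → V/F = 0.8868
Converged at V/F = 0.8868.
Compositions from xᵢ = zᵢ/(1+V/F(Kᵢ−1)), yᵢ = Kᵢxᵢ:
  1: x = 0.1969, y = 0.3850
  2: x = 0.2534, y = 0.3849
  3: x = 0.1539, y = 0.0781
  4: x = 0.3959, y = 0.1520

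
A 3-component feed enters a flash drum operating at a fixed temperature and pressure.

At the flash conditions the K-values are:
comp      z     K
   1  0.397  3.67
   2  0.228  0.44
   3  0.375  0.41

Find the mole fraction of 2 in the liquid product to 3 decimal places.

Rachford–Rice: g(ψ) = Σ zᵢ(Kᵢ−1)/(1+ψ(Kᵢ−1)) = 0.
Feasibility: ΣzᵢKᵢ = 1.711, Σzᵢ/Kᵢ = 1.541 — both > 1, two phases present.
Iterate (Newton) starting at ψ = 0.44:
  ψ = 0.440: g = 0.0191, g' = -0.962 → ψ = 0.460
Converged at ψ = 0.460.
Compositions from xᵢ = zᵢ/(1+ψ(Kᵢ−1)), yᵢ = Kᵢxᵢ:
  1: x = 0.178, y = 0.654
  2: x = 0.307, y = 0.135
  3: x = 0.515, y = 0.211

x_2 = 0.307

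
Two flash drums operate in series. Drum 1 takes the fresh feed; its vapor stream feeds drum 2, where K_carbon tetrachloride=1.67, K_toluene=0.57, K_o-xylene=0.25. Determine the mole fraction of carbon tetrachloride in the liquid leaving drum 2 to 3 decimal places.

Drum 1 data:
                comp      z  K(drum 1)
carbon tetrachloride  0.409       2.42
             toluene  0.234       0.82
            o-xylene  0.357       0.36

x_carbon tetrachloride (drum 2) = 0.470

Drum 1:
Newton iteration, ψ₁⁰ = 0.65:
  ψ₁ = 0.650: g = -0.1369, g' = -0.661 → ψ₁ = 0.443
  ψ₁ = 0.443: g = -0.0082, g' = -0.605 → ψ₁ = 0.430
Converged at ψ₁ = 0.430.
Drum-1 compositions:
  carbon tetrachloride: x = 0.254, y = 0.615
  toluene: x = 0.254, y = 0.208
  o-xylene: x = 0.492, y = 0.177
Drum-2 feed = drum-1 vapor: z₂ = (0.6148, 0.2080, 0.1772).
Drum 2:
Let ψ₂ = V/F and solve Σ zᵢ(Kᵢ−1)/(1+ψ₂(Kᵢ−1)) = 0.
Check two-phase: ΣzᵢKᵢ = 1.190 > 1 and Σzᵢ/Kᵢ = 1.442 > 1, so g(0) = 0.190 > 0 and g(1) = -0.442 < 0.
Newton–Raphson from ψ₂ = 0.4:
  ψ₂ = 0.400: g = 0.0270, g' = -0.431 → ψ₂ = 0.463
  ψ₂ = 0.463: g = -0.0007, g' = -0.454 → ψ₂ = 0.461
Converged at ψ₂ = 0.461.
  carbon tetrachloride: x = 0.470, y = 0.784
  toluene: x = 0.259, y = 0.148
  o-xylene: x = 0.271, y = 0.068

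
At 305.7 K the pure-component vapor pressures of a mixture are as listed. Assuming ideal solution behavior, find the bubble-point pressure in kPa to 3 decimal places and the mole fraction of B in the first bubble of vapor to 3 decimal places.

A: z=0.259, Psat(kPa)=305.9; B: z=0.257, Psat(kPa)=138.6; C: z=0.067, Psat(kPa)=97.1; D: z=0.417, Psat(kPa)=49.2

Pbub = 141.870 kPa, y_B = 0.251

At the bubble point ψ → 0, so ΣzᵢKᵢ = 1 with Kᵢ = Pᵢˢᵃᵗ/P ⇒ P = ΣzᵢPᵢˢᵃᵗ.
P = 0.259·305.9 + 0.257·138.6 + 0.067·97.1 + 0.417·49.2 = 141.870 kPa
yᵢ = zᵢPᵢˢᵃᵗ/P ⇒ y_B = 0.257·138.6/141.870 = 0.251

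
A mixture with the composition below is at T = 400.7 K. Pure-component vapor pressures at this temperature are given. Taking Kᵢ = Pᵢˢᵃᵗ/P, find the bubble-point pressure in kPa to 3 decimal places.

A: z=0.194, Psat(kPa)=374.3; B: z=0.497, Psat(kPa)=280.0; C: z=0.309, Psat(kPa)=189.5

Pbub = 270.330 kPa

At the bubble point ψ → 0, so ΣzᵢKᵢ = 1 with Kᵢ = Pᵢˢᵃᵗ/P ⇒ P = ΣzᵢPᵢˢᵃᵗ.
P = 0.194·374.3 + 0.497·280.0 + 0.309·189.5 = 270.330 kPa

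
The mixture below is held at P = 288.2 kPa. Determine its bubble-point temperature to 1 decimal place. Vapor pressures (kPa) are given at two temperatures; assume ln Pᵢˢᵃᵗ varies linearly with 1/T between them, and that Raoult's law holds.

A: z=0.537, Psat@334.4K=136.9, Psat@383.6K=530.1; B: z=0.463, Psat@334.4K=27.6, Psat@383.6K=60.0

Bubble-point temperature: ΣzᵢPᵢˢᵃᵗ(T) = P. Interpolate ln Pᵢˢᵃᵗ = aᵢ + bᵢ/T.
  T = 334.4 K: ΣzᵢPᵢˢᵃᵗ = 86.29 kPa
  T = 383.6 K: ΣzᵢPᵢˢᵃᵗ = 312.44 kPa
  T = 359.0 K: ΣzᵢPᵢˢᵃᵗ = 170.88 kPa
  T = 371.3 K: ΣzᵢPᵢˢᵃᵗ = 233.19 kPa
  T = 377.5 K: ΣzᵢPᵢˢᵃᵗ = 270.84 kPa
  T = 380.6 K: ΣzᵢPᵢˢᵃᵗ = 291.40 kPa
  T = 379.1 K: ΣzᵢPᵢˢᵃᵗ = 281.30 kPa
Interpolating between 379.1 K and 380.6 K gives T ≈ 380.1 K.

T = 380.1 K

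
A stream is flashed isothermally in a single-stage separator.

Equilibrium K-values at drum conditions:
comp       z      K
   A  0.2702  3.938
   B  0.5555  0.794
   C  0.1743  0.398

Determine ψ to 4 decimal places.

Rachford–Rice: g(ψ) = Σ zᵢ(Kᵢ−1)/(1+ψ(Kᵢ−1)) = 0.
Check two-phase: ΣzᵢKᵢ = 1.5745 > 1 and Σzᵢ/Kᵢ = 1.2062 > 1, so g(0) = 0.5745 > 0 and g(1) = -0.2062 < 0.
Iterate (Newton) starting at ψ = 0.5:
  ψ = 0.5000: g = 0.04384, g' = -0.5412 → ψ = 0.5810
  ψ = 0.5810: g = 0.00189, g' = -0.4981 → ψ = 0.5848
Converged at ψ = 0.5848.

ψ = 0.5848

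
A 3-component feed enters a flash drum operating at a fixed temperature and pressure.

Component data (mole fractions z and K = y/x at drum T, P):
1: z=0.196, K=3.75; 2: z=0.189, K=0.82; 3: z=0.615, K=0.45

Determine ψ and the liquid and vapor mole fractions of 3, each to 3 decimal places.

Newton iteration, ψ⁰ = 0.5:
  ψ = 0.500: g = -0.2770, g' = -0.624 → ψ = 0.056
  ψ = 0.056: g = 0.0835, g' = -1.316 → ψ = 0.120
  ψ = 0.120: g = 0.0088, g' = -1.059 → ψ = 0.128
Converged at ψ = 0.128.
Compositions from xᵢ = zᵢ/(1+ψ(Kᵢ−1)), yᵢ = Kᵢxᵢ:
  1: x = 0.145, y = 0.544
  2: x = 0.193, y = 0.159
  3: x = 0.662, y = 0.298

ψ = 0.128, x_3 = 0.662, y_3 = 0.298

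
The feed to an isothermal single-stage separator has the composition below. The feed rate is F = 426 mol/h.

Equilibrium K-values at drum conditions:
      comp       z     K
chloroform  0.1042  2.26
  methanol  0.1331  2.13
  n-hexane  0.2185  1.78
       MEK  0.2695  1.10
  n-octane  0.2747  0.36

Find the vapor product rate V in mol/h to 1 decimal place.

V = 273.7 mol/h

Iterate (Newton) starting at β = 0.64:
  β = 0.6400: g = 0.00119, g' = -0.4923 → β = 0.6424
Converged at β = 0.6424.
Then V = β·F = 0.6424·426 = 273.7 mol/h and L = F − V = 152.3 mol/h.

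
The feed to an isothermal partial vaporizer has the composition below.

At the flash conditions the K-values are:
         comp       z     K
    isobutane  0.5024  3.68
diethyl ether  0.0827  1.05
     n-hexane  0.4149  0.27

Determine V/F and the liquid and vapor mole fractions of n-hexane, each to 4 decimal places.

Iterate (Newton) starting at V/F = 0.47:
  V/F = 0.4700: g = 0.13884, g' = -1.2193 → V/F = 0.5839
  V/F = 0.5839: g = 0.00112, g' = -1.2203 → V/F = 0.5848
Converged at V/F = 0.5848.
Compositions from xᵢ = zᵢ/(1+V/F(Kᵢ−1)), yᵢ = Kᵢxᵢ:
  isobutane: x = 0.1957, y = 0.7202
  diethyl ether: x = 0.0804, y = 0.0844
  n-hexane: x = 0.7240, y = 0.1955

V/F = 0.5848, x_n-hexane = 0.7240, y_n-hexane = 0.1955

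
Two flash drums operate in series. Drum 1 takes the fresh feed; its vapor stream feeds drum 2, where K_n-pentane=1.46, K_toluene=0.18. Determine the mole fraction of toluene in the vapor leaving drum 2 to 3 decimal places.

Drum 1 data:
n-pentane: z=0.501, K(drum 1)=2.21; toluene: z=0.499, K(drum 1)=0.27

Drum 1:
Rachford–Rice: g(ψ₁) = Σ zᵢ(Kᵢ−1)/(1+ψ₁(Kᵢ−1)) = 0.
Feasibility: ΣzᵢKᵢ = 1.242, Σzᵢ/Kᵢ = 2.075 — both > 1, two phases present.
Newton iteration, ψ₁⁰ = 0.61:
  ψ₁ = 0.610: g = -0.3079, g' = -1.107 → ψ₁ = 0.332
  ψ₁ = 0.332: g = -0.0482, g' = -0.837 → ψ₁ = 0.274
Converged at ψ₁ = 0.274.
Drum-1 compositions:
  n-pentane: x = 0.376, y = 0.832
  toluene: x = 0.624, y = 0.168
Drum-2 feed = drum-1 vapor: z₂ = (0.8316, 0.1684).
Drum 2:
Iterate (Newton) starting at ψ₂ = 0.5:
  ψ₂ = 0.500: g = 0.0770, g' = -0.442 → ψ₂ = 0.674
  ψ₂ = 0.674: g = -0.0169, g' = -0.669 → ψ₂ = 0.649
  ψ₂ = 0.649: g = -0.0006, g' = -0.622 → ψ₂ = 0.648
Converged at ψ₂ = 0.648.
  n-pentane: x = 0.641, y = 0.935
  toluene: x = 0.359, y = 0.065

y_toluene (drum 2) = 0.065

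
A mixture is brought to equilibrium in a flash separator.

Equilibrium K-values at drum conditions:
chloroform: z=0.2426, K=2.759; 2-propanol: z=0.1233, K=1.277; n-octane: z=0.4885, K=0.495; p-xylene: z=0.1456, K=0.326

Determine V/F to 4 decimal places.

V/F = 0.1421

Iterate (Newton) starting at V/F = 0.38:
  V/F = 0.3800: g = -0.15052, g' = -0.5877 → V/F = 0.1239
  V/F = 0.1239: g = 0.01318, g' = -0.7354 → V/F = 0.1418
  V/F = 0.1418: g = 0.00019, g' = -0.7150 → V/F = 0.1421
Converged at V/F = 0.1421.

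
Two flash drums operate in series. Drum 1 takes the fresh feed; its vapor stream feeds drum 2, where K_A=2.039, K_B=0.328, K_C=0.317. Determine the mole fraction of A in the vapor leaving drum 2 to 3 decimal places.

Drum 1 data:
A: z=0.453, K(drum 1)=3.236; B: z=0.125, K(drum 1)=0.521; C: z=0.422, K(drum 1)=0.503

Drum 1:
Material balance + equilibrium reduce to Σ zᵢ(Kᵢ−1)/(1+ψ₁(Kᵢ−1)) = 0.
Feasibility: ΣzᵢKᵢ = 1.743, Σzᵢ/Kᵢ = 1.219 — both > 1, two phases present.
Iterate (Newton) starting at ψ₁ = 0.51:
  ψ₁ = 0.510: g = 0.1131, g' = -0.732 → ψ₁ = 0.665
  ψ₁ = 0.665: g = 0.0065, g' = -0.661 → ψ₁ = 0.674
Converged at ψ₁ = 0.674.
Drum-1 compositions:
  A: x = 0.181, y = 0.585
  B: x = 0.185, y = 0.096
  C: x = 0.635, y = 0.319
Drum-2 feed = drum-1 vapor: z₂ = (0.5845, 0.0962, 0.3193).
Drum 2:
Material balance + equilibrium reduce to Σ zᵢ(Kᵢ−1)/(1+ψ₂(Kᵢ−1)) = 0.
Feasibility: ΣzᵢKᵢ = 1.325, Σzᵢ/Kᵢ = 1.587 — both > 1, two phases present.
Newton iteration, ψ₂⁰ = 0.5:
  ψ₂ = 0.500: g = -0.0288, g' = -0.715 → ψ₂ = 0.460
  ψ₂ = 0.460: g = -0.0004, g' = -0.696 → ψ₂ = 0.459
Converged at ψ₂ = 0.459.
  A: x = 0.396, y = 0.807
  B: x = 0.139, y = 0.046
  C: x = 0.465, y = 0.147

y_A (drum 2) = 0.807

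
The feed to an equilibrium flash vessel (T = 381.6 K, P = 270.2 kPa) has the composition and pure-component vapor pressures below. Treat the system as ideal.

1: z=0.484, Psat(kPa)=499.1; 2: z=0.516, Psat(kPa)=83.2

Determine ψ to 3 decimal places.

Raoult's law: Kᵢ = Pᵢˢᵃᵗ/P = Pᵢˢᵃᵗ/270.2.
  K_1 = 499.1/270.2 = 1.84715, K_2 = 83.2/270.2 = 0.30792
Rachford–Rice: g(ψ) = Σ zᵢ(Kᵢ−1)/(1+ψ(Kᵢ−1)) = 0.
g(0) = ΣzᵢKᵢ − 1 = 0.053 and g(1) = 1 − Σzᵢ/Kᵢ = -0.938, so a root lies in (0, 1).
Newton iteration, ψ⁰ = 0.62:
  ψ = 0.620: g = -0.3567, g' = -0.908 → ψ = 0.227
  ψ = 0.227: g = -0.0798, g' = -0.592 → ψ = 0.092
  ψ = 0.092: g = -0.0012, g' = -0.581 → ψ = 0.090
Converged at ψ = 0.090.

ψ = 0.090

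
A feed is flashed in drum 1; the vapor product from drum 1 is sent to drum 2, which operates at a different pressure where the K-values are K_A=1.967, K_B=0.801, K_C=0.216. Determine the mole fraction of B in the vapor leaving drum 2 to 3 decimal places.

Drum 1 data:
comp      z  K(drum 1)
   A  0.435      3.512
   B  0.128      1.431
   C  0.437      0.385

Drum 1:
Newton–Raphson from ψ₁ = 0.45:
  ψ₁ = 0.450: g = 0.1875, g' = -0.937 → ψ₁ = 0.650
  ψ₁ = 0.650: g = 0.0104, g' = -0.869 → ψ₁ = 0.662
Converged at ψ₁ = 0.662.
Drum-1 compositions:
  A: x = 0.163, y = 0.574
  B: x = 0.100, y = 0.143
  C: x = 0.737, y = 0.284
Drum-2 feed = drum-1 vapor: z₂ = (0.5737, 0.1425, 0.2838).
Drum 2:
Let ψ₂ = V/F and solve Σ zᵢ(Kᵢ−1)/(1+ψ₂(Kᵢ−1)) = 0.
Feasibility: ΣzᵢKᵢ = 1.304, Σzᵢ/Kᵢ = 1.783 — both > 1, two phases present.
Newton–Raphson from ψ₂ = 0.49:
  ψ₂ = 0.490: g = -0.0162, g' = -0.714 → ψ₂ = 0.467
Converged at ψ₂ = 0.467.
  A: x = 0.395, y = 0.777
  B: x = 0.157, y = 0.126
  C: x = 0.448, y = 0.097

y_B (drum 2) = 0.126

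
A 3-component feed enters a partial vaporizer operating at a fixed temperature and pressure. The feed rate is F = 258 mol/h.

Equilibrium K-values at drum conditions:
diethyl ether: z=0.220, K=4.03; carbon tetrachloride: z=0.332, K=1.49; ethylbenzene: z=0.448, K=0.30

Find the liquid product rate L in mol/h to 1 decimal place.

Material balance + equilibrium reduce to Σ zᵢ(Kᵢ−1)/(1+V/F(Kᵢ−1)) = 0.
Check two-phase: ΣzᵢKᵢ = 1.516 > 1 and Σzᵢ/Kᵢ = 1.771 > 1, so g(0) = 0.516 > 0 and g(1) = -0.771 < 0.
Newton–Raphson from V/F = 0.5:
  V/F = 0.500: g = -0.0867, g' = -0.890 → V/F = 0.403
  V/F = 0.403: g = -0.0005, g' = -0.891 → V/F = 0.402
Converged at V/F = 0.402.
Then V = V/F·F = 0.4020·258 = 103.7 mol/h and L = F − V = 154.3 mol/h.

L = 154.3 mol/h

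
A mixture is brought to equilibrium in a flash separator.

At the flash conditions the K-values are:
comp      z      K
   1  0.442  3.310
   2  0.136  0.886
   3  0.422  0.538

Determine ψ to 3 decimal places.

ψ = 0.862

Let ψ = V/F and solve Σ zᵢ(Kᵢ−1)/(1+ψ(Kᵢ−1)) = 0.
Feasibility: ΣzᵢKᵢ = 1.811, Σzᵢ/Kᵢ = 1.071 — both > 1, two phases present.
Newton iteration, ψ⁰ = 0.5:
  ψ = 0.500: g = 0.2038, g' = -0.662 → ψ = 0.808
  ψ = 0.808: g = 0.0281, g' = -0.519 → ψ = 0.862
Converged at ψ = 0.862.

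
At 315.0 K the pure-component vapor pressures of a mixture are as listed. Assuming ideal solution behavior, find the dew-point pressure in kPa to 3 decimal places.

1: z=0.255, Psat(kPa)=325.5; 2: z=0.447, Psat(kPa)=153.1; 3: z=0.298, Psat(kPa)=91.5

Pdew = 143.680 kPa

At the dew point ψ → 1, so Σzᵢ/Kᵢ = 1 with Kᵢ = Pᵢˢᵃᵗ/P ⇒ 1/P = Σzᵢ/Pᵢˢᵃᵗ.
1/P = 0.255/325.5 + 0.447/153.1 + 0.298/91.5 = 0.006960 ⇒ P = 143.680 kPa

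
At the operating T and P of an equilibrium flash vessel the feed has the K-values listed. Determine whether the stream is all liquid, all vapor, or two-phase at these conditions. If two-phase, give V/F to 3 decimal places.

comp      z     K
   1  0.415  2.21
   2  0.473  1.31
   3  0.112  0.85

ΣzᵢKᵢ = 1.632; Σzᵢ/Kᵢ = 0.681.
Since Σzᵢ/Kᵢ < 1 the mixture is above its dew point — single vapor phase.

all vapor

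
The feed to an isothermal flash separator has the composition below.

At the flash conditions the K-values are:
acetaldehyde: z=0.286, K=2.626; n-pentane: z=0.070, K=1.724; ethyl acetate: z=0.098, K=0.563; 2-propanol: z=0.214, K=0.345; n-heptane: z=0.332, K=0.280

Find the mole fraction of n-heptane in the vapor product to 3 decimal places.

Iterate (Newton) starting at V/F = 0.31:
  V/F = 0.310: g = -0.1826, g' = -0.814 → V/F = 0.086
  V/F = 0.086: g = 0.0082, g' = -0.934 → V/F = 0.094
Converged at V/F = 0.094.
Compositions from xᵢ = zᵢ/(1+V/F(Kᵢ−1)), yᵢ = Kᵢxᵢ:
  acetaldehyde: x = 0.248, y = 0.651
  n-pentane: x = 0.066, y = 0.113
  ethyl acetate: x = 0.102, y = 0.058
  2-propanol: x = 0.228, y = 0.079
  n-heptane: x = 0.356, y = 0.100

y_n-heptane = 0.100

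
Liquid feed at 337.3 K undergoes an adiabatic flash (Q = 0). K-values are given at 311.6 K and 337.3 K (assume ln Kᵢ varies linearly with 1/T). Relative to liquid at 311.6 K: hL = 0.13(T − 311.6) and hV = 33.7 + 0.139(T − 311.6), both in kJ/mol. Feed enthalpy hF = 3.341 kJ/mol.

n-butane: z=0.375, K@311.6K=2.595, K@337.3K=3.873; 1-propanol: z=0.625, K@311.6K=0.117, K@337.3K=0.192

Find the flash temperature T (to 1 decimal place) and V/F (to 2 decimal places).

T = 316.1 K, V/F = 0.08

Adiabatic flash: solve Rachford–Rice at each trial T, then check hF = ψ·hV(T) + (1−ψ)·hL(T).
  T = 311.6 K: K = (2.595, 0.117), RR gives ψ = 0.033, H_out = 1.107 kJ/mol
  T = 337.3 K: K = (3.873, 0.192), RR gives ψ = 0.247, H_out = 11.707 kJ/mol
  T = 324.5 K: K = (3.198, 0.152), RR gives ψ = 0.158, H_out = 7.007 kJ/mol
  T = 318.1 K: K = (2.889, 0.134), RR gives ψ = 0.102, H_out = 4.289 kJ/mol
  T = 314.9 K: K = (2.742, 0.125), RR gives ψ = 0.070, H_out = 2.787 kJ/mol
  T = 316.5 K: K = (2.815, 0.129), RR gives ψ = 0.086, H_out = 3.552 kJ/mol
Linear interpolation between T = 314.9 (H_out = 2.787) and T = 316.5 (H_out = 3.552) on hF = 3.341 gives T ≈ 316.1 K, at which ψ = 0.08.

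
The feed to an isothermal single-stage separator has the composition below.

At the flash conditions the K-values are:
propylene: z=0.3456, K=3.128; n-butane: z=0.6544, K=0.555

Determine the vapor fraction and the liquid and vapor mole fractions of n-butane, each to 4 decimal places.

ψ = 0.4691, x_n-butane = 0.8271, y_n-butane = 0.4590

Iterate (Newton) starting at ψ = 0.5:
  ψ = 0.5000: g = -0.01823, g' = -0.5817 → ψ = 0.4687
  ψ = 0.4687: g = 0.00027, g' = -0.5992 → ψ = 0.4691
Converged at ψ = 0.4691.
Compositions from xᵢ = zᵢ/(1+ψ(Kᵢ−1)), yᵢ = Kᵢxᵢ:
  propylene: x = 0.1729, y = 0.5410
  n-butane: x = 0.8271, y = 0.4590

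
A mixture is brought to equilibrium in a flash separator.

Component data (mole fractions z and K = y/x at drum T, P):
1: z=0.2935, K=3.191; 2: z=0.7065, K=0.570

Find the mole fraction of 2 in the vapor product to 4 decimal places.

y_2 = 0.4765

Material balance + equilibrium reduce to Σ zᵢ(Kᵢ−1)/(1+ψ(Kᵢ−1)) = 0.
Feasibility: ΣzᵢKᵢ = 1.3393, Σzᵢ/Kᵢ = 1.3315 — both > 1, two phases present.
Newton iteration, ψ⁰ = 0.48:
  ψ = 0.4800: g = -0.06938, g' = -0.5421 → ψ = 0.3520
  ψ = 0.3520: g = 0.00506, g' = -0.6305 → ψ = 0.3601
Converged at ψ = 0.3601.
Compositions from xᵢ = zᵢ/(1+ψ(Kᵢ−1)), yᵢ = Kᵢxᵢ:
  1: x = 0.1641, y = 0.5235
  2: x = 0.8359, y = 0.4765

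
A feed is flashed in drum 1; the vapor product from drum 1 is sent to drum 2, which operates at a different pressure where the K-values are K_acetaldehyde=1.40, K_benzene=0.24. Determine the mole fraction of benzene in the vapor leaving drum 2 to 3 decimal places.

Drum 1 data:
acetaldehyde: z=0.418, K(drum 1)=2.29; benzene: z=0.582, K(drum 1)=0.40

Drum 1:
Rachford–Rice: g(ψ₁) = Σ zᵢ(Kᵢ−1)/(1+ψ₁(Kᵢ−1)) = 0.
Check two-phase: ΣzᵢKᵢ = 1.190 > 1 and Σzᵢ/Kᵢ = 1.638 > 1, so g(0) = 0.190 > 0 and g(1) = -0.638 < 0.
Newton–Raphson from ψ₁ = 0.5:
  ψ₁ = 0.500: g = -0.1711, g' = -0.685 → ψ₁ = 0.250
  ψ₁ = 0.250: g = -0.0032, g' = -0.688 → ψ₁ = 0.245
Converged at ψ₁ = 0.246.
Drum-1 compositions:
  acetaldehyde: x = 0.317, y = 0.727
  benzene: x = 0.683, y = 0.273
Drum-2 feed = drum-1 vapor: z₂ = (0.7270, 0.2730).
Drum 2:
Material balance + equilibrium reduce to Σ zᵢ(Kᵢ−1)/(1+ψ₂(Kᵢ−1)) = 0.
Feasibility: ΣzᵢKᵢ = 1.083, Σzᵢ/Kᵢ = 1.657 — both > 1, two phases present.
Newton iteration, ψ₂⁰ = 0.5:
  ψ₂ = 0.500: g = -0.0923, g' = -0.491 → ψ₂ = 0.312
  ψ₂ = 0.312: g = -0.0134, g' = -0.363 → ψ₂ = 0.275
  ψ₂ = 0.275: g = -0.0003, g' = -0.346 → ψ₂ = 0.274
Converged at ψ₂ = 0.274.
  acetaldehyde: x = 0.655, y = 0.917
  benzene: x = 0.345, y = 0.083

y_benzene (drum 2) = 0.083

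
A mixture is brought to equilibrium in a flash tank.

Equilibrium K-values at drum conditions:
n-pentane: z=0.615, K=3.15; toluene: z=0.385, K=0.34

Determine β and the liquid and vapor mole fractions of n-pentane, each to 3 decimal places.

β = 0.753, x_n-pentane = 0.235, y_n-pentane = 0.740

Material balance + equilibrium reduce to Σ zᵢ(Kᵢ−1)/(1+β(Kᵢ−1)) = 0.
g(0) = ΣzᵢKᵢ − 1 = 1.068 and g(1) = 1 − Σzᵢ/Kᵢ = -0.328, so a root lies in (0, 1).
Iterate (Newton) starting at β = 0.38:
  β = 0.380: g = 0.3885, g' = -1.160 → β = 0.715
  β = 0.715: g = 0.0400, g' = -1.043 → β = 0.753
Converged at β = 0.753.
Compositions from xᵢ = zᵢ/(1+β(Kᵢ−1)), yᵢ = Kᵢxᵢ:
  n-pentane: x = 0.235, y = 0.740
  toluene: x = 0.765, y = 0.260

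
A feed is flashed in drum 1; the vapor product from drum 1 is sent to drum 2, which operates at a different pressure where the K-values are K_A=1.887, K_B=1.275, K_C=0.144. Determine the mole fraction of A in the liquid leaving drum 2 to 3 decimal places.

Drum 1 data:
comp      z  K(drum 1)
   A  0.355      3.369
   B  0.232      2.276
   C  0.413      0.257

x_A (drum 2) = 0.323

Drum 1:
Material balance + equilibrium reduce to Σ zᵢ(Kᵢ−1)/(1+ψ₁(Kᵢ−1)) = 0.
g(0) = ΣzᵢKᵢ − 1 = 0.830 and g(1) = 1 − Σzᵢ/Kᵢ = -0.814, so a root lies in (0, 1).
Newton–Raphson from ψ₁ = 0.5:
  ψ₁ = 0.500: g = 0.0775, g' = -1.135 → ψ₁ = 0.568
  ψ₁ = 0.568: g = -0.0010, g' = -1.172 → ψ₁ = 0.567
Converged at ψ₁ = 0.567.
Drum-1 compositions:
  A: x = 0.151, y = 0.510
  B: x = 0.135, y = 0.306
  C: x = 0.714, y = 0.183
Drum-2 feed = drum-1 vapor: z₂ = (0.5102, 0.3063, 0.1835).
Drum 2:
Material balance + equilibrium reduce to Σ zᵢ(Kᵢ−1)/(1+ψ₂(Kᵢ−1)) = 0.
Feasibility: ΣzᵢKᵢ = 1.380, Σzᵢ/Kᵢ = 1.785 — both > 1, two phases present.
Iterate (Newton) starting at ψ₂ = 0.5:
  ψ₂ = 0.500: g = 0.1130, g' = -0.621 → ψ₂ = 0.682
  ψ₂ = 0.682: g = -0.0243, g' = -0.948 → ψ₂ = 0.656
  ψ₂ = 0.656: g = -0.0009, g' = -0.877 → ψ₂ = 0.655
Converged at ψ₂ = 0.655.
  A: x = 0.323, y = 0.609
  B: x = 0.260, y = 0.331
  C: x = 0.418, y = 0.060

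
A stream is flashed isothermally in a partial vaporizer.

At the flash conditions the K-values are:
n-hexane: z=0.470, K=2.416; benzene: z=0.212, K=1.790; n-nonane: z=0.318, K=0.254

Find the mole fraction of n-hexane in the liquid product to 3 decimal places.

Material balance + equilibrium reduce to Σ zᵢ(Kᵢ−1)/(1+ψ(Kᵢ−1)) = 0.
Feasibility: ΣzᵢKᵢ = 1.596, Σzᵢ/Kᵢ = 1.565 — both > 1, two phases present.
Newton iteration, ψ⁰ = 0.5:
  ψ = 0.500: g = 0.1314, g' = -0.841 → ψ = 0.656
  ψ = 0.656: g = -0.0094, g' = -0.990 → ψ = 0.647
Converged at ψ = 0.647.
Compositions from xᵢ = zᵢ/(1+ψ(Kᵢ−1)), yᵢ = Kᵢxᵢ:
  n-hexane: x = 0.245, y = 0.593
  benzene: x = 0.140, y = 0.251
  n-nonane: x = 0.614, y = 0.156

x_n-hexane = 0.245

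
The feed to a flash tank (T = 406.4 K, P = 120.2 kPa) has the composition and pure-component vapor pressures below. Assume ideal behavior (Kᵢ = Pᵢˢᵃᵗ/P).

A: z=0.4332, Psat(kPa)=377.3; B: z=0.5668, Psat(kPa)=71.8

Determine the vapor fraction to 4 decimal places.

ψ = 0.8108

Raoult's law: Kᵢ = Pᵢˢᵃᵗ/P = Pᵢˢᵃᵗ/120.2.
  K_A = 377.3/120.2 = 3.138935, K_B = 71.8/120.2 = 0.597338
Binary case is linear: z₁(K₁−1)(1+ψ(K₂−1)) + z₂(K₂−1)(1+ψ(K₁−1)) = 0
⇒ ψ = [z₁(K₁−1)+z₂(K₂−1)] / [−(K₁−1)(K₂−1)] = 0.69836/0.86127 = 0.8108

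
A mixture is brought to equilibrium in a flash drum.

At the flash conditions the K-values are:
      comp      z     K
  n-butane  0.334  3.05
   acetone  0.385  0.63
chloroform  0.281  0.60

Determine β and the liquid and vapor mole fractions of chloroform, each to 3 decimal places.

β = 0.548, x_chloroform = 0.360, y_chloroform = 0.216

Let β = V/F and solve Σ zᵢ(Kᵢ−1)/(1+β(Kᵢ−1)) = 0.
Feasibility: ΣzᵢKᵢ = 1.430, Σzᵢ/Kᵢ = 1.189 — both > 1, two phases present.
Newton iteration, β⁰ = 0.41:
  β = 0.410: g = 0.0696, g' = -0.552 → β = 0.536
  β = 0.536: g = 0.0054, g' = -0.473 → β = 0.548
Converged at β = 0.548.
Compositions from xᵢ = zᵢ/(1+β(Kᵢ−1)), yᵢ = Kᵢxᵢ:
  n-butane: x = 0.157, y = 0.480
  acetone: x = 0.483, y = 0.304
  chloroform: x = 0.360, y = 0.216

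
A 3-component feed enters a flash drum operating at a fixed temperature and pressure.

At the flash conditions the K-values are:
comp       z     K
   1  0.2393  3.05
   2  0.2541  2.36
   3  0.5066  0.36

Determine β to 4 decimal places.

Material balance + equilibrium reduce to Σ zᵢ(Kᵢ−1)/(1+β(Kᵢ−1)) = 0.
Check two-phase: ΣzᵢKᵢ = 1.5119 > 1 and Σzᵢ/Kᵢ = 1.5934 > 1, so g(0) = 0.5119 > 0 and g(1) = -0.5934 < 0.
Newton iteration, β⁰ = 0.5:
  β = 0.5000: g = -0.02885, g' = -0.8605 → β = 0.4665
Converged at β = 0.4665.

β = 0.4665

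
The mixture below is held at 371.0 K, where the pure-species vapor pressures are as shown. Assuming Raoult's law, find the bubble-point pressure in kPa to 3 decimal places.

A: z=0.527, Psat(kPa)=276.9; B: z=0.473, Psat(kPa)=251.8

Pbub = 265.028 kPa

At the bubble point ψ → 0, so ΣzᵢKᵢ = 1 with Kᵢ = Pᵢˢᵃᵗ/P ⇒ P = ΣzᵢPᵢˢᵃᵗ.
P = 0.527·276.9 + 0.473·251.8 = 265.028 kPa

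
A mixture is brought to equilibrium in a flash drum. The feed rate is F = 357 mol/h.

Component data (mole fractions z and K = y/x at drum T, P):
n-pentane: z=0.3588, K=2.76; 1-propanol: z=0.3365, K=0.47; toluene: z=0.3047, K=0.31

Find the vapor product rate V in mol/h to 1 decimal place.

V = 80.7 mol/h

Material balance + equilibrium reduce to Σ zᵢ(Kᵢ−1)/(1+ψ(Kᵢ−1)) = 0.
Feasibility: ΣzᵢKᵢ = 1.2429, Σzᵢ/Kᵢ = 1.8289 — both > 1, two phases present.
Newton iteration, ψ⁰ = 0.5:
  ψ = 0.5000: g = -0.22773, g' = -0.8276 → ψ = 0.2248
  ψ = 0.2248: g = 0.00114, g' = -0.8956 → ψ = 0.2261
Converged at ψ = 0.2261.
Then V = ψ·F = 0.2261·357 = 80.7 mol/h and L = F − V = 276.3 mol/h.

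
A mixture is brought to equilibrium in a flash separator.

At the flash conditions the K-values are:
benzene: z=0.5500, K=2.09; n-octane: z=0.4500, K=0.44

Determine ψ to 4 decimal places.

ψ = 0.5693

Binary case is linear: z₁(K₁−1)(1+ψ(K₂−1)) + z₂(K₂−1)(1+ψ(K₁−1)) = 0
⇒ ψ = [z₁(K₁−1)+z₂(K₂−1)] / [−(K₁−1)(K₂−1)] = 0.34750/0.61040 = 0.5693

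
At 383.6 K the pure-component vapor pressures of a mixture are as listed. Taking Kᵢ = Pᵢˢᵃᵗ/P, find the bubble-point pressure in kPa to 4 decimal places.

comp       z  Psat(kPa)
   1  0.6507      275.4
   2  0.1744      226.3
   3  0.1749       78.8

At the bubble point ψ → 0, so ΣzᵢKᵢ = 1 with Kᵢ = Pᵢˢᵃᵗ/P ⇒ P = ΣzᵢPᵢˢᵃᵗ.
P = 0.6507·275.4 + 0.1744·226.3 + 0.1749·78.8 = 232.4516 kPa

Pbub = 232.4516 kPa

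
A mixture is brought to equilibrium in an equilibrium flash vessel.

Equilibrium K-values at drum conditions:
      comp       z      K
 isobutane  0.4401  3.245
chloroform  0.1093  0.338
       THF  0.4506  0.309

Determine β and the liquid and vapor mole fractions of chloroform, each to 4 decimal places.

Rachford–Rice: g(β) = Σ zᵢ(Kᵢ−1)/(1+β(Kᵢ−1)) = 0.
g(0) = ΣzᵢKᵢ − 1 = 0.6043 and g(1) = 1 − Σzᵢ/Kᵢ = -0.9172, so a root lies in (0, 1).
Newton iteration, β⁰ = 0.5:
  β = 0.5000: g = -0.11838, g' = -1.1017 → β = 0.3925
  β = 0.3925: g = 0.00018, g' = -1.1193 → β = 0.3927
Converged at β = 0.3927.
Compositions from xᵢ = zᵢ/(1+β(Kᵢ−1)), yᵢ = Kᵢxᵢ:
  isobutane: x = 0.2339, y = 0.7590
  chloroform: x = 0.1477, y = 0.0499
  THF: x = 0.6184, y = 0.1911

β = 0.3927, x_chloroform = 0.1477, y_chloroform = 0.0499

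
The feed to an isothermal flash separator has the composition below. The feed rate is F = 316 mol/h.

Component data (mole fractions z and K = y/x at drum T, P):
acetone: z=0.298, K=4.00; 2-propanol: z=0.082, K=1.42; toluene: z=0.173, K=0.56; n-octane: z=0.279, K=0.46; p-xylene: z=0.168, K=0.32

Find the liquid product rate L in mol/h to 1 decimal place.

Material balance + equilibrium reduce to Σ zᵢ(Kᵢ−1)/(1+ψ(Kᵢ−1)) = 0.
g(0) = ΣzᵢKᵢ − 1 = 0.587 and g(1) = 1 − Σzᵢ/Kᵢ = -0.573, so a root lies in (0, 1).
Iterate (Newton) starting at ψ = 0.69:
  ψ = 0.690: g = -0.2468, g' = -0.845 → ψ = 0.398
  ψ = 0.398: g = -0.0037, g' = -0.895 → ψ = 0.394
Converged at ψ = 0.394.
Then V = ψ·F = 0.3937·316 = 124.4 mol/h and L = F − V = 191.6 mol/h.

L = 191.6 mol/h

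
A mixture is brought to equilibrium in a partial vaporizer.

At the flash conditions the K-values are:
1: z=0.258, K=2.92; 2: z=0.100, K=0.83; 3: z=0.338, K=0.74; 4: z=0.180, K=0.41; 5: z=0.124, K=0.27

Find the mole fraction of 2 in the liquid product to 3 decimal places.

x_2 = 0.104

Iterate (Newton) starting at ψ = 0.5:
  ψ = 0.500: g = -0.1600, g' = -0.571 → ψ = 0.220
  ψ = 0.220: g = 0.0076, g' = -0.676 → ψ = 0.231
Converged at ψ = 0.231.
Compositions from xᵢ = zᵢ/(1+ψ(Kᵢ−1)), yᵢ = Kᵢxᵢ:
  1: x = 0.179, y = 0.522
  2: x = 0.104, y = 0.086
  3: x = 0.360, y = 0.266
  4: x = 0.208, y = 0.085
  5: x = 0.149, y = 0.040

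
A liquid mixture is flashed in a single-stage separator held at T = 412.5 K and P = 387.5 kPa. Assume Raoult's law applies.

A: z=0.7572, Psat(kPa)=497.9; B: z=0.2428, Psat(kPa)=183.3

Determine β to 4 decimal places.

Raoult's law: Kᵢ = Pᵢˢᵃᵗ/P = Pᵢˢᵃᵗ/387.5.
  K_A = 497.9/387.5 = 1.284903, K_B = 183.3/387.5 = 0.473032
Rachford–Rice: g(β) = Σ zᵢ(Kᵢ−1)/(1+β(Kᵢ−1)) = 0.
Feasibility: ΣzᵢKᵢ = 1.0878, Σzᵢ/Kᵢ = 1.1026 — both > 1, two phases present.
Binary case is linear: z₁(K₁−1)(1+β(K₂−1)) + z₂(K₂−1)(1+β(K₁−1)) = 0
⇒ β = [z₁(K₁−1)+z₂(K₂−1)] / [−(K₁−1)(K₂−1)] = 0.08778/0.15013 = 0.5847

β = 0.5847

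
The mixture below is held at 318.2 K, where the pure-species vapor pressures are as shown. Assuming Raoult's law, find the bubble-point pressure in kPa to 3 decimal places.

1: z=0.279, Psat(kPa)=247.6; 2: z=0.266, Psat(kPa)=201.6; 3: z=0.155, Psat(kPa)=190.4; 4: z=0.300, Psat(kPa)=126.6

At the bubble point ψ → 0, so ΣzᵢKᵢ = 1 with Kᵢ = Pᵢˢᵃᵗ/P ⇒ P = ΣzᵢPᵢˢᵃᵗ.
P = 0.279·247.6 + 0.266·201.6 + 0.155·190.4 + 0.300·126.6 = 190.198 kPa

Pbub = 190.198 kPa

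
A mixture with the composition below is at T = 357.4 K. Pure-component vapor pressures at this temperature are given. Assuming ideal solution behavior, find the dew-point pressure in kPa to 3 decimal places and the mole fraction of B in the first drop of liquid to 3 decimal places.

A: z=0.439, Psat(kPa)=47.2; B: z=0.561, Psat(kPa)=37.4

Pdew = 41.151 kPa, x_B = 0.617

At the dew point ψ → 1, so Σzᵢ/Kᵢ = 1 with Kᵢ = Pᵢˢᵃᵗ/P ⇒ 1/P = Σzᵢ/Pᵢˢᵃᵗ.
1/P = 0.439/47.2 + 0.561/37.4 = 0.024301 ⇒ P = 41.151 kPa
xᵢ = zᵢP/Pᵢˢᵃᵗ ⇒ x_B = 0.561·41.151/37.4 = 0.617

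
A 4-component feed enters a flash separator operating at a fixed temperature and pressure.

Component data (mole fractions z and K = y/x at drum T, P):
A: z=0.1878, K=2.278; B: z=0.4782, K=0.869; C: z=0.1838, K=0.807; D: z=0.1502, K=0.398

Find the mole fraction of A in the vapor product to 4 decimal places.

y_A = 0.3570

Rachford–Rice: g(ψ) = Σ zᵢ(Kᵢ−1)/(1+ψ(Kᵢ−1)) = 0.
Feasibility: ΣzᵢKᵢ = 1.0515, Σzᵢ/Kᵢ = 1.2379 — both > 1, two phases present.
Newton–Raphson from ψ = 0.48:
  ψ = 0.4800: g = -0.08435, g' = -0.2432 → ψ = 0.1331
  ψ = 0.1331: g = 0.00666, g' = -0.3041 → ψ = 0.1550
  ψ = 0.1550: g = 0.00009, g' = -0.2957 → ψ = 0.1553
Converged at ψ = 0.1553.
Compositions from xᵢ = zᵢ/(1+ψ(Kᵢ−1)), yᵢ = Kᵢxᵢ:
  A: x = 0.1567, y = 0.3570
  B: x = 0.4881, y = 0.4242
  C: x = 0.1895, y = 0.1529
  D: x = 0.1657, y = 0.0659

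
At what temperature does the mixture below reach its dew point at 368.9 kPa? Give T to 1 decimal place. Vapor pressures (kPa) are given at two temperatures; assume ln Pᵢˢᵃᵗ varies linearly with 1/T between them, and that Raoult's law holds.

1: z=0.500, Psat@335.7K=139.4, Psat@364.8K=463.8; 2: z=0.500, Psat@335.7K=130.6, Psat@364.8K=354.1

Dew-point temperature: Σzᵢ·P/Pᵢˢᵃᵗ(T) = 1. Interpolate ln Pᵢˢᵃᵗ = aᵢ + bᵢ/T.
  T = 335.7 K: ΣzᵢP/Pᵢˢᵃᵗ = 2.7355
  T = 364.8 K: ΣzᵢP/Pᵢˢᵃᵗ = 0.9186
  T = 350.2 K: ΣzᵢP/Pᵢˢᵃᵗ = 1.5505
  T = 357.5 K: ΣzᵢP/Pᵢˢᵃᵗ = 1.1867
  T = 361.1 K: ΣzᵢP/Pᵢˢᵃᵗ = 1.0445
  T = 363.0 K: ΣzᵢP/Pᵢˢᵃᵗ = 0.9775
  T = 362.1 K: ΣzᵢP/Pᵢˢᵃᵗ = 1.0086
Interpolating between 362.1 K and 363.0 K gives T ≈ 362.3 K.

T = 362.3 K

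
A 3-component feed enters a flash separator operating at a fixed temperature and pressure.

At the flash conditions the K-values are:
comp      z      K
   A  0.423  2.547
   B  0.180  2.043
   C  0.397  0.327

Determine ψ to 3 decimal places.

ψ = 0.608

Material balance + equilibrium reduce to Σ zᵢ(Kᵢ−1)/(1+ψ(Kᵢ−1)) = 0.
Check two-phase: ΣzᵢKᵢ = 1.575 > 1 and Σzᵢ/Kᵢ = 1.468 > 1, so g(0) = 0.575 > 0 and g(1) = -0.468 < 0.
Newton iteration, ψ⁰ = 0.54:
  ψ = 0.540: g = 0.0569, g' = -0.824 → ψ = 0.609
  ψ = 0.609: g = -0.0010, g' = -0.858 → ψ = 0.608
Converged at ψ = 0.608.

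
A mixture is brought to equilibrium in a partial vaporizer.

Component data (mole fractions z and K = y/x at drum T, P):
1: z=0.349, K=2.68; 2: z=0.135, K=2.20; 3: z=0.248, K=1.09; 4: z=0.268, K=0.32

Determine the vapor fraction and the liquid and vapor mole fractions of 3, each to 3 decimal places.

Let ψ = V/F and solve Σ zᵢ(Kᵢ−1)/(1+ψ(Kᵢ−1)) = 0.
g(0) = ΣzᵢKᵢ − 1 = 0.588 and g(1) = 1 − Σzᵢ/Kᵢ = -0.257, so a root lies in (0, 1).
Newton–Raphson from ψ = 0.5:
  ψ = 0.500: g = 0.1651, g' = -0.653 → ψ = 0.753
  ψ = 0.753: g = -0.0085, g' = -0.768 → ψ = 0.742
Converged at ψ = 0.742.
Compositions from xᵢ = zᵢ/(1+ψ(Kᵢ−1)), yᵢ = Kᵢxᵢ:
  1: x = 0.155, y = 0.416
  2: x = 0.071, y = 0.157
  3: x = 0.232, y = 0.253
  4: x = 0.541, y = 0.173

ψ = 0.742, x_3 = 0.232, y_3 = 0.253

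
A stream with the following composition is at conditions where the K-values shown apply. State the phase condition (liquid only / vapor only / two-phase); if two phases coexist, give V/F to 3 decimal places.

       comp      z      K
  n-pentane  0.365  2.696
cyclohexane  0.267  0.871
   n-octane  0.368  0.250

ΣzᵢKᵢ = 1.309; Σzᵢ/Kᵢ = 1.914.
Both exceed 1, so a two-phase solution exists.
Let ψ = V/F and solve Σ zᵢ(Kᵢ−1)/(1+ψ(Kᵢ−1)) = 0.
Newton–Raphson from ψ = 0.33:
  ψ = 0.330: g = -0.0058, g' = -0.802 → ψ = 0.323
Converged at ψ = 0.323.

two-phase, V/F = 0.323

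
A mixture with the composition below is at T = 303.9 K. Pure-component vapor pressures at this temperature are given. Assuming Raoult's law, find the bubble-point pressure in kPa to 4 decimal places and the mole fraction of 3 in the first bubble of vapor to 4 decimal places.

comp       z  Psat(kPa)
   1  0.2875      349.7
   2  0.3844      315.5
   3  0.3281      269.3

At the bubble point ψ → 0, so ΣzᵢKᵢ = 1 with Kᵢ = Pᵢˢᵃᵗ/P ⇒ P = ΣzᵢPᵢˢᵃᵗ.
P = 0.2875·349.7 + 0.3844·315.5 + 0.3281·269.3 = 310.1743 kPa
yᵢ = zᵢPᵢˢᵃᵗ/P ⇒ y_3 = 0.3281·269.3/310.1743 = 0.2849

Pbub = 310.1743 kPa, y_3 = 0.2849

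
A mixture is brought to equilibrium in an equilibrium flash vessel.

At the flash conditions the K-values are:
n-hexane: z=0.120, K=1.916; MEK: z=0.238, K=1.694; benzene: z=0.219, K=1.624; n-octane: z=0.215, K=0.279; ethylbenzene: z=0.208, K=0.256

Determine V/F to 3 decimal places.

Material balance + equilibrium reduce to Σ zᵢ(Kᵢ−1)/(1+V/F(Kᵢ−1)) = 0.
Feasibility: ΣzᵢKᵢ = 1.102, Σzᵢ/Kᵢ = 1.921 — both > 1, two phases present.
Newton–Raphson from V/F = 0.42:
  V/F = 0.420: g = -0.1319, g' = -0.648 → V/F = 0.217
  V/F = 0.217: g = -0.0125, g' = -0.543 → V/F = 0.194
  V/F = 0.194: g = -0.0001, g' = -0.538 → V/F = 0.193
Converged at V/F = 0.193.

V/F = 0.193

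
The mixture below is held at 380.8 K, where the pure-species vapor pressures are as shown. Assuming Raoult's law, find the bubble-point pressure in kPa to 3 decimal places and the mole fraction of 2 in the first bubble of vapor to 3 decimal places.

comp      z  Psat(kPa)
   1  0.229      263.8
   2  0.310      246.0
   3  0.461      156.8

At the bubble point ψ → 0, so ΣzᵢKᵢ = 1 with Kᵢ = Pᵢˢᵃᵗ/P ⇒ P = ΣzᵢPᵢˢᵃᵗ.
P = 0.229·263.8 + 0.310·246.0 + 0.461·156.8 = 208.955 kPa
yᵢ = zᵢPᵢˢᵃᵗ/P ⇒ y_2 = 0.310·246.0/208.955 = 0.365

Pbub = 208.955 kPa, y_2 = 0.365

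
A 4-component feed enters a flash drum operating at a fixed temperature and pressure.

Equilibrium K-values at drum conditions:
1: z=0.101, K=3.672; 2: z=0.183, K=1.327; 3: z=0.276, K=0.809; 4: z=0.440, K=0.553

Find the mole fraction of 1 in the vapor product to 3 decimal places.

y_1 = 0.281

Let ψ = V/F and solve Σ zᵢ(Kᵢ−1)/(1+ψ(Kᵢ−1)) = 0.
g(0) = ΣzᵢKᵢ − 1 = 0.080 and g(1) = 1 − Σzᵢ/Kᵢ = -0.302, so a root lies in (0, 1).
Newton iteration, ψ⁰ = 0.38:
  ψ = 0.380: g = -0.1066, g' = -0.332 → ψ = 0.059
  ψ = 0.059: g = 0.0364, g' = -0.660 → ψ = 0.114
  ψ = 0.114: g = 0.0032, g' = -0.549 → ψ = 0.120
Converged at ψ = 0.120.
Compositions from xᵢ = zᵢ/(1+ψ(Kᵢ−1)), yᵢ = Kᵢxᵢ:
  1: x = 0.076, y = 0.281
  2: x = 0.176, y = 0.234
  3: x = 0.282, y = 0.229
  4: x = 0.465, y = 0.257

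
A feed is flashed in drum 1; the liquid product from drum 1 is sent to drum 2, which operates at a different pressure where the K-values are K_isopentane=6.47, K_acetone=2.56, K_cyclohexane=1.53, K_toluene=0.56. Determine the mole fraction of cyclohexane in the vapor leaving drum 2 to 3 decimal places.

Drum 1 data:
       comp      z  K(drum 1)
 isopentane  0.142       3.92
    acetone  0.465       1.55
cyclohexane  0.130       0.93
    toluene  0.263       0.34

y_cyclohexane (drum 2) = 0.146

Drum 1:
Iterate (Newton) starting at ψ₁ = 0.41:
  ψ₁ = 0.410: g = 0.1501, g' = -0.560 → ψ₁ = 0.678
  ψ₁ = 0.678: g = 0.0019, g' = -0.587 → ψ₁ = 0.681
Converged at ψ₁ = 0.681.
Drum-1 compositions:
  isopentane: x = 0.048, y = 0.186
  acetone: x = 0.338, y = 0.524
  cyclohexane: x = 0.137, y = 0.127
  toluene: x = 0.478, y = 0.162
Drum-2 feed = drum-1 liquid: z₂ = (0.0475, 0.3383, 0.1365, 0.4777).
Drum 2:
Rachford–Rice: g(ψ₂) = Σ zᵢ(Kᵢ−1)/(1+ψ₂(Kᵢ−1)) = 0.
Feasibility: ΣzᵢKᵢ = 1.650, Σzᵢ/Kᵢ = 1.082 — both > 1, two phases present.
Newton–Raphson from ψ₂ = 0.5:
  ψ₂ = 0.500: g = 0.1538, g' = -0.538 → ψ₂ = 0.786
  ψ₂ = 0.786: g = 0.0159, g' = -0.452 → ψ₂ = 0.821
Converged at ψ₂ = 0.821.
  isopentane: x = 0.009, y = 0.056
  acetone: x = 0.148, y = 0.380
  cyclohexane: x = 0.095, y = 0.146
  toluene: x = 0.748, y = 0.419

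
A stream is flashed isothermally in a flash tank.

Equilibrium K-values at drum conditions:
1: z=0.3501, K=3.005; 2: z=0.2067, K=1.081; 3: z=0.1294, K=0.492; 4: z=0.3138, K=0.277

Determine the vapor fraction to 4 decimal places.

ψ = 0.4050

Rachford–Rice: g(ψ) = Σ zᵢ(Kᵢ−1)/(1+ψ(Kᵢ−1)) = 0.
g(0) = ΣzᵢKᵢ − 1 = 0.4261 and g(1) = 1 − Σzᵢ/Kᵢ = -0.7036, so a root lies in (0, 1).
Iterate (Newton) starting at ψ = 0.5:
  ψ = 0.5000: g = -0.07682, g' = -0.8146 → ψ = 0.4057
  ψ = 0.4057: g = -0.00055, g' = -0.8107 → ψ = 0.4050
Converged at ψ = 0.4050.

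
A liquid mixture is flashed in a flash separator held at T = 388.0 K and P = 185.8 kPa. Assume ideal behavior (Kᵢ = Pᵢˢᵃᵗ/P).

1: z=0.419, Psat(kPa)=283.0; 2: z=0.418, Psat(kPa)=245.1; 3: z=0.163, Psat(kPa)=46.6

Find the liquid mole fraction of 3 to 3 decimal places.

Raoult's law: Kᵢ = Pᵢˢᵃᵗ/P = Pᵢˢᵃᵗ/185.8.
  K_1 = 283.0/185.8 = 1.52314, K_2 = 245.1/185.8 = 1.31916, K_3 = 46.6/185.8 = 0.25081
Rachford–Rice: g(ψ) = Σ zᵢ(Kᵢ−1)/(1+ψ(Kᵢ−1)) = 0.
Feasibility: ΣzᵢKᵢ = 1.230, Σzᵢ/Kᵢ = 1.242 — both > 1, two phases present.
Newton–Raphson from ψ = 0.5:
  ψ = 0.500: g = 0.0935, g' = -0.338 → ψ = 0.777
  ψ = 0.777: g = -0.0295, g' = -0.609 → ψ = 0.729
  ψ = 0.729: g = -0.0020, g' = -0.532 → ψ = 0.725
Converged at ψ = 0.725.
Compositions from xᵢ = zᵢ/(1+ψ(Kᵢ−1)), yᵢ = Kᵢxᵢ:
  1: x = 0.304, y = 0.463
  2: x = 0.339, y = 0.448
  3: x = 0.357, y = 0.089

x_3 = 0.357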